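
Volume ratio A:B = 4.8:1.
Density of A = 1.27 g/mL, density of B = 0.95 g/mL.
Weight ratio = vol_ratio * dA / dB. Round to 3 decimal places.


Wt ratio = 4.8 * 1.27 / 0.95
= 6.417

6.417


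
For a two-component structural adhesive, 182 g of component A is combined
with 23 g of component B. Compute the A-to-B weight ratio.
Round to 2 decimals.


Weight ratio A:B = 182 / 23
= 7.91

7.91


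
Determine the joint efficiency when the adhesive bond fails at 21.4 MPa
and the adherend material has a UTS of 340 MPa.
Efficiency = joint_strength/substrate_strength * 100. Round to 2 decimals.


Joint efficiency = 21.4 / 340 * 100
= 6.29%

6.29


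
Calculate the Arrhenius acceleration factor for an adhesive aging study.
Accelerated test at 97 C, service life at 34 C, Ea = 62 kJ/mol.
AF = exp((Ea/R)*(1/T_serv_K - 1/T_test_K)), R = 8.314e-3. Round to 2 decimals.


T_test = 370.15 K, T_serv = 307.15 K
Ea/R = 62 / 0.008314 = 7457.30
AF = exp(7457.30 * (1/307.15 - 1/370.15))
= 62.32

62.32


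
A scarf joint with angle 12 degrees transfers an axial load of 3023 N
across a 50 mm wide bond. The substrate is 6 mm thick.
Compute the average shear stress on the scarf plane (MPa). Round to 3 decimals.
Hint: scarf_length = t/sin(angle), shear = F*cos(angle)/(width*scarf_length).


scarf_length = 6 / sin(12 deg) = 28.8584 mm
cos(12 deg) = 0.978148
shear stress = 3023 * 0.978148 / (50 * 28.8584)
= 2.049 MPa

2.049


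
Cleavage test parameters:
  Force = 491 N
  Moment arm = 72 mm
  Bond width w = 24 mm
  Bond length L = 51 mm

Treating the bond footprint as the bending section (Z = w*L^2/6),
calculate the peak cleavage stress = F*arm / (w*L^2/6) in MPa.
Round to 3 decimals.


M = 491 * 72 = 35352 N*mm
Z = 24 * 51^2 / 6 = 62424 / 6 mm^3
sigma = M / Z = 6 * 35352 / 62424 = 212112 / 62424
= 3.398 MPa

3.398


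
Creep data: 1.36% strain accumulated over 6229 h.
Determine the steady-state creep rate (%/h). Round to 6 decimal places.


Rate = 1.36 / 6229 = 0.000218 %/h

0.000218


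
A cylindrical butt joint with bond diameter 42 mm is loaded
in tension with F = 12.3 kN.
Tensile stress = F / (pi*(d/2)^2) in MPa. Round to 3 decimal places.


Area = pi * (42/2)^2 = 1385.4424 mm^2
Stress = 12.3*1000 / 1385.4424
= 8.878 MPa

8.878


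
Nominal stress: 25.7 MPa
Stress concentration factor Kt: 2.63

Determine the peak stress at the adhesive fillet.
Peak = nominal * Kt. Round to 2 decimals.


Peak stress = 25.7 * 2.63
= 67.59 MPa

67.59


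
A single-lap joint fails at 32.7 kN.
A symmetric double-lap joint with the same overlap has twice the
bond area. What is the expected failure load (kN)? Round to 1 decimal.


Double-lap load = 2 * 32.7 = 65.4 kN

65.4


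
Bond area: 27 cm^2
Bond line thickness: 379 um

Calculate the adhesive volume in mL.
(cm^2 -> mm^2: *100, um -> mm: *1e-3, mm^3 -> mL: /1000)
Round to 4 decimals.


V = 27*100 * 379*1e-3 / 1000
= 1.0233 mL

1.0233


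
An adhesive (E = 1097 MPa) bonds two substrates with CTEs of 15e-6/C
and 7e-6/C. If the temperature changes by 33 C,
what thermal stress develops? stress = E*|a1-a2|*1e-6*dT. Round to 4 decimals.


Stress = 1097 * |15 - 7| * 1e-6 * 33
= 0.2896 MPa

0.2896


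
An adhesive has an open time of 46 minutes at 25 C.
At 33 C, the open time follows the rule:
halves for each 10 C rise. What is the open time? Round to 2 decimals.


Factor = 2^((33-25)/10) = 1.7411
Open time = 46 / 1.7411 = 26.42 min

26.42


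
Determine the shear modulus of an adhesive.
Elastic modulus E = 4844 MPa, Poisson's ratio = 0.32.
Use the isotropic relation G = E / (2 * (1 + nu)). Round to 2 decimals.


G = 4844 / (2*(1+0.32)) = 4844 / 2.64
= 1834.85 MPa

1834.85


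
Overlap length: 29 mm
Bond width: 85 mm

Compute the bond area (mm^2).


Bond area = 29 * 85 = 2465 mm^2

2465


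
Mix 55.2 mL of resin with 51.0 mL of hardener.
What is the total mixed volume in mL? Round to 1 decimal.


Total = 55.2 + 51.0 = 106.2 mL

106.2


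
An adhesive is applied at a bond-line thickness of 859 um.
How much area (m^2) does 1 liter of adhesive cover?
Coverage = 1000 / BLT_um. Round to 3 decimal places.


Coverage = 1000 / 859 = 1.164 m^2

1.164


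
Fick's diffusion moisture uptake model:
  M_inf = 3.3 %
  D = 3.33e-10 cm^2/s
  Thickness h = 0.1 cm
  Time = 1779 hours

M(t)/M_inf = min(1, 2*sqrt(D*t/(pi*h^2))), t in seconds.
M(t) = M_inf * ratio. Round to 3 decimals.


t_sec = 1779 * 3600 = 6404400
ratio = 2*sqrt(3.33e-10*6404400/(pi*0.1^2))
= min(1, 0.521094)
= 0.521094
M(t) = 3.3 * 0.521094 = 1.720 %

1.720


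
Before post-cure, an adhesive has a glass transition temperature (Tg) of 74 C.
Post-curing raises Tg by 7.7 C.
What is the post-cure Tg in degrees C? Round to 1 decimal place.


Tg_post = Tg_base + delta_Tg
= 74 + 7.7
= 81.7 C

81.7


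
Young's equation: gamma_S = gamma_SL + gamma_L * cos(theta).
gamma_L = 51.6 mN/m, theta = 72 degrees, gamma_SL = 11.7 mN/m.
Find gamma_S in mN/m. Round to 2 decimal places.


cos(72 deg) = 0.309017
gamma_S = 11.7 + 51.6 * 0.309017
= 27.65 mN/m

27.65


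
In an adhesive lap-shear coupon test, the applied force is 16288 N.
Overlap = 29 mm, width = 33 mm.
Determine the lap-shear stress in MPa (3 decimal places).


stress = F / (overlap * width)
= 16288 / (29 * 33)
= 17.020 MPa

17.020


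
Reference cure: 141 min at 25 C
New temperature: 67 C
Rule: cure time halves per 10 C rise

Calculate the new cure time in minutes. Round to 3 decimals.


factor = 2^((67-25)/10) = 18.3792
t_new = 141 / 18.3792 = 7.672 min

7.672


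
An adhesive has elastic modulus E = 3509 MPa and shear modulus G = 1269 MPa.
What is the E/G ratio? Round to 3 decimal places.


E/G = 3509 / 1269 = 2.765

2.765


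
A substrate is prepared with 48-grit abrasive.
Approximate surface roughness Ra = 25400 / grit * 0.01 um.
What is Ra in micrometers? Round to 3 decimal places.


Ra = 25400 / 48 * 0.01 = 5.292 um

5.292


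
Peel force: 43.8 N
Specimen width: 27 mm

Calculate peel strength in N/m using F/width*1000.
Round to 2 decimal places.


Peel strength = 43.8 / 27 * 1000 = 1622.22 N/m

1622.22


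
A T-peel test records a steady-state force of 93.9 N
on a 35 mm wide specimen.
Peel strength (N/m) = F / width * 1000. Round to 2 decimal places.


Peel strength = 93.9 / 35 * 1000
= 2682.86 N/m

2682.86


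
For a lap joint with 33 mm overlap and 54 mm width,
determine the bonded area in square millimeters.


Area = 33 * 54 = 1782 mm^2

1782


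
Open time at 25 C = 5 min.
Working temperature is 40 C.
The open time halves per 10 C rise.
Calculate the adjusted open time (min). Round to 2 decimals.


factor = 2^((40 - 25) / 10) = 2.8284
ot = 5 / 2.8284 = 1.77 min

1.77


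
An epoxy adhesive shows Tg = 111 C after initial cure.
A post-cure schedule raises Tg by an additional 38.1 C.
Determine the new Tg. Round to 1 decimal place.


New Tg = 111 + 38.1
= 149.1 C

149.1


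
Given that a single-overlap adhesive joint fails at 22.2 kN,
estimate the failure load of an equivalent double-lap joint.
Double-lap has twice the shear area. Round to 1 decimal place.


Double-lap factor = 2
Expected load = 22.2 * 2 = 44.4 kN

44.4


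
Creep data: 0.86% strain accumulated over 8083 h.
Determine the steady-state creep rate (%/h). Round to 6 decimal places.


Rate = 0.86 / 8083 = 0.000106 %/h

0.000106


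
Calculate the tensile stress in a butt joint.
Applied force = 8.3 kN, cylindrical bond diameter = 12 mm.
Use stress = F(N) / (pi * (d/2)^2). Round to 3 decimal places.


A = pi * 6.0^2 = 113.0973 mm^2
sigma = 8300.0 / 113.0973 = 73.388 MPa

73.388


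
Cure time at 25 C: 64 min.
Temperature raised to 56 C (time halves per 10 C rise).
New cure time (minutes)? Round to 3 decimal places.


Acceleration factor = 2^(31/10) = 8.5742
New time = 64 / 8.5742 = 7.464 min

7.464


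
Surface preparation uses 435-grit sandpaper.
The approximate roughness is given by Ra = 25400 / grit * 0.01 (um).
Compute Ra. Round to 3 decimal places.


Ra = 25400 / 435 * 0.01
= 254 / 435
= 0.584 um

0.584


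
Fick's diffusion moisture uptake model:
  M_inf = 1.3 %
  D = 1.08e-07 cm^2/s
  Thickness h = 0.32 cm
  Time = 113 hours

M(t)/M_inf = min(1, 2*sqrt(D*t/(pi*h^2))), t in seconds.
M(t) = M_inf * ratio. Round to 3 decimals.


t_sec = 113 * 3600 = 406800
ratio = 2*sqrt(1.08e-07*406800/(pi*0.32^2))
= min(1, 0.739107)
= 0.739107
M(t) = 1.3 * 0.739107 = 0.961 %

0.961


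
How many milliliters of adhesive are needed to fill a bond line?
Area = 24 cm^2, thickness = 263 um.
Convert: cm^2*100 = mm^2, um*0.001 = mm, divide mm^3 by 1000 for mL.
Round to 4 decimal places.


= (24 * 100) * (263 * 0.001) / 1000
= 0.6312 mL

0.6312


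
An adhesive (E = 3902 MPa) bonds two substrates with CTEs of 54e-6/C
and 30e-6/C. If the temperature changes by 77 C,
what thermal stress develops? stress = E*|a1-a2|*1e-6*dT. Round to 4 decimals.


Stress = 3902 * |54 - 30| * 1e-6 * 77
= 7.2109 MPa

7.2109


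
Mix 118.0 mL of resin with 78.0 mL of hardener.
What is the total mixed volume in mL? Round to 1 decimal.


Total = 118.0 + 78.0 = 196.0 mL

196.0


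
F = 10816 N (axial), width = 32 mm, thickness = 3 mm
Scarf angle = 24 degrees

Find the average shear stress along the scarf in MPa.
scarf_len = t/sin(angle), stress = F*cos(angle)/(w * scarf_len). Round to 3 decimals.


scarf_len = 3/sin(24 deg) = 7.3758
cos(24 deg) = 0.913545
stress = 10816*0.913545/(32*7.3758) = 41.864 MPa

41.864


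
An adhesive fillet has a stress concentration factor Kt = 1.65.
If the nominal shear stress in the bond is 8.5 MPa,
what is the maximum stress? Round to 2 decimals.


Max stress = 8.5 * 1.65 = 14.03 MPa

14.03


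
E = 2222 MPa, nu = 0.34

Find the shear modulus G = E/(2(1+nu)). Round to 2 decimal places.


G = 2222 / (2 * 1.34)
= 829.10 MPa

829.10


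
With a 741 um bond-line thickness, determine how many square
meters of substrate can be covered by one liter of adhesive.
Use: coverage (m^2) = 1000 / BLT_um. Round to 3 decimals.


Coverage = 1000 / 741 = 1.350 m^2

1.350


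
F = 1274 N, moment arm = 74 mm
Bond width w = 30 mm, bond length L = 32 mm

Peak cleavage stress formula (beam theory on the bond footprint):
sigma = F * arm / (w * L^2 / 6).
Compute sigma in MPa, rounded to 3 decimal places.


sigma = (1274 * 74) / (30 * 1024 / 6)
= 94276 * 6 / 30720
= 565656 / 30720
= 18.413 MPa

18.413


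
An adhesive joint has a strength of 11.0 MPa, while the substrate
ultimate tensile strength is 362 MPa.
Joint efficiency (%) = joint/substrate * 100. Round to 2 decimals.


Efficiency = 11.0 / 362 * 100
= 3.04%

3.04


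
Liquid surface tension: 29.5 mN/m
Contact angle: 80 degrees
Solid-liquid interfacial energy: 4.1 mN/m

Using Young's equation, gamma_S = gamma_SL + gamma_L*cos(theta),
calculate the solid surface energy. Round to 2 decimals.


gamma_S = 4.1 + 29.5 * cos(80)
= 9.22 mN/m

9.22


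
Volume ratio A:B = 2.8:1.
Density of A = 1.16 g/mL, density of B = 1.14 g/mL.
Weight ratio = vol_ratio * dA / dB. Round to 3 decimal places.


Wt ratio = 2.8 * 1.16 / 1.14
= 2.849

2.849


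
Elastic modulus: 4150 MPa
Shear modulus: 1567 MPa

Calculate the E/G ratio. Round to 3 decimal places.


E / G = 4150 / 1567 = 2.648

2.648


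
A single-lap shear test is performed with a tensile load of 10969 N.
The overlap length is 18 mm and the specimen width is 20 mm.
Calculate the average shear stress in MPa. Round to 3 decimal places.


Shear stress = F / (overlap * width)
= 10969 / (18 * 20)
= 10969 / 360
= 30.469 MPa

30.469


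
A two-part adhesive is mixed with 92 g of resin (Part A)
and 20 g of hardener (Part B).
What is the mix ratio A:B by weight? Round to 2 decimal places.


Mix ratio = mass_A / mass_B
= 92 / 20
= 4.60

4.60


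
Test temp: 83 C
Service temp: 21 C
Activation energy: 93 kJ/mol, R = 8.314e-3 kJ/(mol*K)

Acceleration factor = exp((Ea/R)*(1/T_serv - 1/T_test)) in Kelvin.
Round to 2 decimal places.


AF = exp((93/0.008314)*(1/294.15 - 1/356.15))
= 750.00

750.00


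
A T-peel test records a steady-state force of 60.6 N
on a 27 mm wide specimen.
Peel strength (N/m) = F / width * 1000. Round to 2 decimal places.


Peel strength = 60.6 / 27 * 1000
= 2244.44 N/m

2244.44


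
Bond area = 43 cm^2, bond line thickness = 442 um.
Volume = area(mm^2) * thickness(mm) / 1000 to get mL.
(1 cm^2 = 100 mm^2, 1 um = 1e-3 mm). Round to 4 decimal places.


area_mm2 = 43 * 100 = 4300
blt_mm = 442 * 1e-3 = 0.442
vol_mm3 = 4300 * 0.442 = 1900.6
vol_mL = 1900.6 / 1000 = 1.9006 mL

1.9006


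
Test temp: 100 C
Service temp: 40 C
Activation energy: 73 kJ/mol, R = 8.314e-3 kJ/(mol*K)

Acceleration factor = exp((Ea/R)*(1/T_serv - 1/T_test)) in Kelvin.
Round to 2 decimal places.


AF = exp((73/0.008314)*(1/313.15 - 1/373.15))
= 90.78

90.78


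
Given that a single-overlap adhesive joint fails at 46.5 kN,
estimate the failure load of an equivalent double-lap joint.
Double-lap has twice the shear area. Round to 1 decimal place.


Double-lap factor = 2
Expected load = 46.5 * 2 = 93.0 kN

93.0


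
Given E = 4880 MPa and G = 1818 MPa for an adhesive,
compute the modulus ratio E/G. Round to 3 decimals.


E/G ratio = 4880 / 1818 = 2.684

2.684


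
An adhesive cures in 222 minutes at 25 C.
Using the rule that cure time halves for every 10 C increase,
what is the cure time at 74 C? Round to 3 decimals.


Factor = 2^((74 - 25) / 10) = 29.8571
Cure time = 222 / 29.8571
= 7.435 minutes

7.435


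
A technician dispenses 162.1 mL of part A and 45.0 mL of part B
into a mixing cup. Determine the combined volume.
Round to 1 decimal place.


Combined volume = 162.1 + 45.0
= 207.1 mL

207.1


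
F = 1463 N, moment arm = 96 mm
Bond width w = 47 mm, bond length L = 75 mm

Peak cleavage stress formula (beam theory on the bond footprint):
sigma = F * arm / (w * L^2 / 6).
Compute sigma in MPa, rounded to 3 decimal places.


sigma = (1463 * 96) / (47 * 5625 / 6)
= 140448 * 6 / 264375
= 842688 / 264375
= 3.187 MPa

3.187


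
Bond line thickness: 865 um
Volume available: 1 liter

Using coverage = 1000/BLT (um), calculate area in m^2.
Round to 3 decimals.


1 L = 1e6 mm^3, thickness = 865 um = 0.865 mm
Area = 1e6 / 0.865 mm^2 = (1e6 / 0.865) / 1e6 m^2 = 1000 / 865 m^2
= 1.156 m^2

1.156


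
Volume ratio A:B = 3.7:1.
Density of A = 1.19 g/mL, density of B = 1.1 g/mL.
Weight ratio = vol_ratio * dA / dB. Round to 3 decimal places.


Wt ratio = 3.7 * 1.19 / 1.1
= 4.003

4.003


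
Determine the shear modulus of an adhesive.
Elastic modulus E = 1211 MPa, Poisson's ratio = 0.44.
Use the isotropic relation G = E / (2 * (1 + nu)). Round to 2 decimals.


G = 1211 / (2*(1+0.44)) = 1211 / 2.88
= 420.49 MPa

420.49


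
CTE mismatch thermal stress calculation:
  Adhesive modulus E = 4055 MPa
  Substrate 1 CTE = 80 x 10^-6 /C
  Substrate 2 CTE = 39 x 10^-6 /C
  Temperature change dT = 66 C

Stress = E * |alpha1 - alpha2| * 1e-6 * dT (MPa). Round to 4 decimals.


delta_alpha = |80 - 39| = 41 x 10^-6/C
Stress = 4055 * 41e-6 * 66
= 10.9728 MPa

10.9728


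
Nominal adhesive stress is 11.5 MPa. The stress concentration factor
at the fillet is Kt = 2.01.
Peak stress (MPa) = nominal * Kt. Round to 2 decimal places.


Peak = 11.5 * 2.01 = 23.12 MPa

23.12


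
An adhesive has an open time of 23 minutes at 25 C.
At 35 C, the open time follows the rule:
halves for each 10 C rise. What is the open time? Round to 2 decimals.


Factor = 2^((35-25)/10) = 2.0000
Open time = 23 / 2.0000 = 11.50 min

11.50


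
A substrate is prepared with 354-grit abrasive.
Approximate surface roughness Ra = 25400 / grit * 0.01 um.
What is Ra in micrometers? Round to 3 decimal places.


Ra = 25400 / 354 * 0.01 = 0.718 um

0.718


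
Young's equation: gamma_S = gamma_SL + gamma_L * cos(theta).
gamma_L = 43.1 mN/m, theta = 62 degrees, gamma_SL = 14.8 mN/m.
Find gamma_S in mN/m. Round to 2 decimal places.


cos(62 deg) = 0.469472
gamma_S = 14.8 + 43.1 * 0.469472
= 35.03 mN/m

35.03


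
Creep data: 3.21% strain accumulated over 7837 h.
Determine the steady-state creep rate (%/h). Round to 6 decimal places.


Rate = 3.21 / 7837 = 0.000410 %/h

0.000410


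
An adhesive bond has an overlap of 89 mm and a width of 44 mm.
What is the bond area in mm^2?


Bond area = overlap * width
= 89 * 44
= 3916 mm^2

3916


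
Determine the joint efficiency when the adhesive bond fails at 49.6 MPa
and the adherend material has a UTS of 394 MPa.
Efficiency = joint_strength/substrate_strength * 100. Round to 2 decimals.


Joint efficiency = 49.6 / 394 * 100
= 12.59%

12.59


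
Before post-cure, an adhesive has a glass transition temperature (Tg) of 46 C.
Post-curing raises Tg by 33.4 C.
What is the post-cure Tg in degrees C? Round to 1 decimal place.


Tg_post = Tg_base + delta_Tg
= 46 + 33.4
= 79.4 C

79.4


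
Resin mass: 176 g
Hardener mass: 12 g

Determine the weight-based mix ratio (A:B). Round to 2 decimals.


Ratio = 176 / 12 = 14.67

14.67


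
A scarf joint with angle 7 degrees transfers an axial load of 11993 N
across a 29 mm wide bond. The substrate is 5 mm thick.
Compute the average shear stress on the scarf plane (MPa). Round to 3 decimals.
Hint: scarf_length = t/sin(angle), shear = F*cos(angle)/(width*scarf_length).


scarf_length = 5 / sin(7 deg) = 41.0275 mm
cos(7 deg) = 0.992546
shear stress = 11993 * 0.992546 / (29 * 41.0275)
= 10.005 MPa

10.005


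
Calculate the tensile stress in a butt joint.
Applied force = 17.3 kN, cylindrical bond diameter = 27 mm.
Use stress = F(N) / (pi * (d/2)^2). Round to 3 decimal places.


A = pi * 13.5^2 = 572.5553 mm^2
sigma = 17300.0 / 572.5553 = 30.215 MPa

30.215


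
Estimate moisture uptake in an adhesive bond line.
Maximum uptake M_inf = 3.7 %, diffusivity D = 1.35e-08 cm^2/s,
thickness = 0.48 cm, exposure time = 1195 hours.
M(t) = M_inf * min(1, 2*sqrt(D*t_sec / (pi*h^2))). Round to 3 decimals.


Convert time: 1195 h = 4302000 s
ratio = min(1, 2*sqrt(1.35e-08*4302000/(pi*0.48^2)))
= 0.566521
M(t) = 3.7 * 0.566521 = 2.096%

2.096


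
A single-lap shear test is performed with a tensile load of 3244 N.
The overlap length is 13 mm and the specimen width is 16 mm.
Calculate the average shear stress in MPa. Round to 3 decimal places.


Shear stress = F / (overlap * width)
= 3244 / (13 * 16)
= 3244 / 208
= 15.596 MPa

15.596


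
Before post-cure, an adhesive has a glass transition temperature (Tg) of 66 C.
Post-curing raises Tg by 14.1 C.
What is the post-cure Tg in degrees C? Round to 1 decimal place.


Tg_post = Tg_base + delta_Tg
= 66 + 14.1
= 80.1 C

80.1


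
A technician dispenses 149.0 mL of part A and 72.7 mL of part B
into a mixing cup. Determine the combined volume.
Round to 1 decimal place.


Combined volume = 149.0 + 72.7
= 221.7 mL

221.7


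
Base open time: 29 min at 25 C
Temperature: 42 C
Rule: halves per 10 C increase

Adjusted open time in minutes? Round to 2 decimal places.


Acceleration = 2^((42-25)/10) = 3.2490
Open time = 29 / 3.2490 = 8.93 min

8.93


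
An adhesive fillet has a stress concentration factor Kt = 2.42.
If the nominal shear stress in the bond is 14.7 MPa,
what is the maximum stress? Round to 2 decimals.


Max stress = 14.7 * 2.42 = 35.57 MPa

35.57


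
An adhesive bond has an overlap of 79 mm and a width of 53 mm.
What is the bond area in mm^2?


Bond area = overlap * width
= 79 * 53
= 4187 mm^2

4187


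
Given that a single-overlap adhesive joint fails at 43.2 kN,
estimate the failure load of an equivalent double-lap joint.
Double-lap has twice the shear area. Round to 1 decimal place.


Double-lap factor = 2
Expected load = 43.2 * 2 = 86.4 kN

86.4


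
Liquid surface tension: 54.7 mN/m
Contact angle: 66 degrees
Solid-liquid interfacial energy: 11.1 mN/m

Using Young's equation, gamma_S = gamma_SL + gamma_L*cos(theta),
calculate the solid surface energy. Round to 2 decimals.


gamma_S = 11.1 + 54.7 * cos(66)
= 33.35 mN/m

33.35


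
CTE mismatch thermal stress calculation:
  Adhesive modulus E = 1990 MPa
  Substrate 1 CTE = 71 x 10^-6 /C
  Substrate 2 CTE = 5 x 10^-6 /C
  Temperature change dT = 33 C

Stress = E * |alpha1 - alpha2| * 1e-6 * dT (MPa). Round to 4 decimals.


delta_alpha = |71 - 5| = 66 x 10^-6/C
Stress = 1990 * 66e-6 * 33
= 4.3342 MPa

4.3342


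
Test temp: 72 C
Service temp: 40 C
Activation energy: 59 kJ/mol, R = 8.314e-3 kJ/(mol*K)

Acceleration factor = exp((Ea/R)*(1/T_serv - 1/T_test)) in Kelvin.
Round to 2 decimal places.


AF = exp((59/0.008314)*(1/313.15 - 1/345.15))
= 8.17

8.17


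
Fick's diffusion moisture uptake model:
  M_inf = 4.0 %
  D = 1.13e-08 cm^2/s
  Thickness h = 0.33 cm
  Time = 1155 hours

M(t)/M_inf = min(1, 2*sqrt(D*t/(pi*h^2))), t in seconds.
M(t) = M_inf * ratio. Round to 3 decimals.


t_sec = 1155 * 3600 = 4158000
ratio = 2*sqrt(1.13e-08*4158000/(pi*0.33^2))
= min(1, 0.741178)
= 0.741178
M(t) = 4.0 * 0.741178 = 2.965 %

2.965


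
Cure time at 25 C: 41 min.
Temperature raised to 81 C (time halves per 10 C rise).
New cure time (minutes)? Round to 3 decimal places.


Acceleration factor = 2^(56/10) = 48.5029
New time = 41 / 48.5029 = 0.845 min

0.845


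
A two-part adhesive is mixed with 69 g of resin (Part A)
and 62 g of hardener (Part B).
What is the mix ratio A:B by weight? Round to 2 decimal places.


Mix ratio = mass_A / mass_B
= 69 / 62
= 1.11

1.11


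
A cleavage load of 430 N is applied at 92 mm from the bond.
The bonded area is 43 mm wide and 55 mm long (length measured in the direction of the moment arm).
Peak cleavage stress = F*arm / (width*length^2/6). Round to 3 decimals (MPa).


Moment = 430 * 92 = 39560 N*mm
Section modulus = 43 * 3025 / 6 = 130075 / 6 mm^3
Stress = 39560 / (130075 / 6) = 237360 / 130075
= 1.825 MPa

1.825


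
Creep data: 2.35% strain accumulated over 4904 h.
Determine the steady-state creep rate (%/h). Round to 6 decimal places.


Rate = 2.35 / 4904 = 0.000479 %/h

0.000479


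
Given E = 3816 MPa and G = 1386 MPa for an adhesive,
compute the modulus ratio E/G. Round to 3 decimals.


E/G ratio = 3816 / 1386 = 2.753

2.753


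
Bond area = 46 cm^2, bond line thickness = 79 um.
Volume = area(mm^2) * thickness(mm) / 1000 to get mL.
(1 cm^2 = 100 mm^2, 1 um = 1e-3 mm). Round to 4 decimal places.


area_mm2 = 46 * 100 = 4600
blt_mm = 79 * 1e-3 = 0.079
vol_mm3 = 4600 * 0.079 = 363.4
vol_mL = 363.4 / 1000 = 0.3634 mL

0.3634


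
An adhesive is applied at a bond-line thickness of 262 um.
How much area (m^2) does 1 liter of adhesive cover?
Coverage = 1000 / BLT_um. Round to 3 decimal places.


Coverage = 1000 / 262 = 3.817 m^2

3.817


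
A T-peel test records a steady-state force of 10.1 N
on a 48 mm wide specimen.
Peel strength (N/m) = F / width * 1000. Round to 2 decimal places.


Peel strength = 10.1 / 48 * 1000
= 210.42 N/m

210.42


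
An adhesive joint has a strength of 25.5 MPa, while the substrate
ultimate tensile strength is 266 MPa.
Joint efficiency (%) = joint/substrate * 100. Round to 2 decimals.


Efficiency = 25.5 / 266 * 100
= 9.59%

9.59


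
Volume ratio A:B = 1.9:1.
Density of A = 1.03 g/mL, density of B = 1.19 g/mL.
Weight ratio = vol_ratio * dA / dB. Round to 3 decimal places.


Wt ratio = 1.9 * 1.03 / 1.19
= 1.645

1.645


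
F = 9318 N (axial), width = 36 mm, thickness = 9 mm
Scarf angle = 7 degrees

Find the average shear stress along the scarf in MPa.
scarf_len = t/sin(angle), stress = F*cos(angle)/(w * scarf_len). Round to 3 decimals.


scarf_len = 9/sin(7 deg) = 73.8496
cos(7 deg) = 0.992546
stress = 9318*0.992546/(36*73.8496) = 3.479 MPa

3.479


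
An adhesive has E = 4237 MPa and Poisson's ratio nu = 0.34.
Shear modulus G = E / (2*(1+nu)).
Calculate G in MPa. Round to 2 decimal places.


G = 4237 / (2*(1+0.34))
= 4237 / 2.68
= 1580.97 MPa

1580.97


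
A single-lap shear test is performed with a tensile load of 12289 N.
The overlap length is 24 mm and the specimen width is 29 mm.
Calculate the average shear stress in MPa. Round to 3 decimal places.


Shear stress = F / (overlap * width)
= 12289 / (24 * 29)
= 12289 / 696
= 17.657 MPa

17.657


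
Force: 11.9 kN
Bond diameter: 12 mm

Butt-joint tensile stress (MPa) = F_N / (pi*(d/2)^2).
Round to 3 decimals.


F_N = 11.9 * 1000 = 11900.0 N
A = pi*(6.0)^2 = 113.0973 mm^2
stress = 11900.0 / 113.0973 = 105.219 MPa

105.219


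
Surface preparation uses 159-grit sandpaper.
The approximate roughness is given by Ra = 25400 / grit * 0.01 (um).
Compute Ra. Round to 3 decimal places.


Ra = 25400 / 159 * 0.01
= 254 / 159
= 1.597 um

1.597


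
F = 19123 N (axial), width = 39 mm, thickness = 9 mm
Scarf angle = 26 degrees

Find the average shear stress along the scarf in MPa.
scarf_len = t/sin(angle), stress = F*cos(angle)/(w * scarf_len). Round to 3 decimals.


scarf_len = 9/sin(26 deg) = 20.5305
cos(26 deg) = 0.898794
stress = 19123*0.898794/(39*20.5305) = 21.466 MPa

21.466


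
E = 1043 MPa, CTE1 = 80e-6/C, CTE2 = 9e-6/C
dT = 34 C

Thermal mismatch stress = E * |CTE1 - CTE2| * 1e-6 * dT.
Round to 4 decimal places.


= 1043 * 71e-6 * 34
= 2.5178 MPa

2.5178


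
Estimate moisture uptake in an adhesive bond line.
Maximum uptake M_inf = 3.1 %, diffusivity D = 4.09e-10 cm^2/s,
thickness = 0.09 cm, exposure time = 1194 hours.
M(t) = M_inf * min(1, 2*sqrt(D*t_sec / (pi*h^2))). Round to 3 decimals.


Convert time: 1194 h = 4298400 s
ratio = min(1, 2*sqrt(4.09e-10*4298400/(pi*0.09^2)))
= 0.525687
M(t) = 3.1 * 0.525687 = 1.630%

1.630


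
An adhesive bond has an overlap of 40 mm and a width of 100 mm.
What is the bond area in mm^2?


Bond area = overlap * width
= 40 * 100
= 4000 mm^2

4000


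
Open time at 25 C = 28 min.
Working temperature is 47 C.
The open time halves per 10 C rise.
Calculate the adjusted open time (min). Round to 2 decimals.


factor = 2^((47 - 25) / 10) = 4.5948
ot = 28 / 4.5948 = 6.09 min

6.09


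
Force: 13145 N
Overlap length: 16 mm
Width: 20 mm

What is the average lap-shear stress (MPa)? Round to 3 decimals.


Average shear stress = F / (overlap * width)
= 13145 / (16 * 20)
= 41.078 MPa

41.078


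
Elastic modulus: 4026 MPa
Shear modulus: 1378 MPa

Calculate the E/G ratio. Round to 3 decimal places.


E / G = 4026 / 1378 = 2.922

2.922


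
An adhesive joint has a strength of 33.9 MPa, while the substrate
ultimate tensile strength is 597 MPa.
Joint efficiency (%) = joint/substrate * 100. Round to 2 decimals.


Efficiency = 33.9 / 597 * 100
= 5.68%

5.68


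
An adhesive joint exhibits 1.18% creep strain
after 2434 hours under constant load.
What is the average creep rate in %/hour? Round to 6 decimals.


Creep rate = strain / time
= 1.18 / 2434
= 0.000485 %/h

0.000485


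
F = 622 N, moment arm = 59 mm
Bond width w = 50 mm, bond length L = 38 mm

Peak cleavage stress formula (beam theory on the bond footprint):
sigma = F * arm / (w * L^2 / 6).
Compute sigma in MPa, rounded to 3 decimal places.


sigma = (622 * 59) / (50 * 1444 / 6)
= 36698 * 6 / 72200
= 220188 / 72200
= 3.050 MPa

3.050


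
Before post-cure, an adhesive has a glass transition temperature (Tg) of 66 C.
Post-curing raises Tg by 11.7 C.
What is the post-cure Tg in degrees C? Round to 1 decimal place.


Tg_post = Tg_base + delta_Tg
= 66 + 11.7
= 77.7 C

77.7


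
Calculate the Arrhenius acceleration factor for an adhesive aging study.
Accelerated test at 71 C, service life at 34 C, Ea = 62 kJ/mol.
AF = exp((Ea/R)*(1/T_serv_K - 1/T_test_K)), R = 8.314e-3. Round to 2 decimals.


T_test = 344.15 K, T_serv = 307.15 K
Ea/R = 62 / 0.008314 = 7457.30
AF = exp(7457.30 * (1/307.15 - 1/344.15))
= 13.60

13.60


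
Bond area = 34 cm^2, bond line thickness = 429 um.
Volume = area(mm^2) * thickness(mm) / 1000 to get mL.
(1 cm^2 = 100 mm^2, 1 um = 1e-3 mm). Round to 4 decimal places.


area_mm2 = 34 * 100 = 3400
blt_mm = 429 * 1e-3 = 0.429
vol_mm3 = 3400 * 0.429 = 1458.6
vol_mL = 1458.6 / 1000 = 1.4586 mL

1.4586


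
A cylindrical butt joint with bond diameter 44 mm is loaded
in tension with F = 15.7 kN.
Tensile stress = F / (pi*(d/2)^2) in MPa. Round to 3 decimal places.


Area = pi * (44/2)^2 = 1520.5308 mm^2
Stress = 15.7*1000 / 1520.5308
= 10.325 MPa

10.325


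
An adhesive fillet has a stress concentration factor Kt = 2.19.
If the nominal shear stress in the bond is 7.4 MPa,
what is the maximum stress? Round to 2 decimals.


Max stress = 7.4 * 2.19 = 16.21 MPa

16.21


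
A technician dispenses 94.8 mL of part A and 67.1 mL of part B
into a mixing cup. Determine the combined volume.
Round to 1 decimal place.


Combined volume = 94.8 + 67.1
= 161.9 mL

161.9


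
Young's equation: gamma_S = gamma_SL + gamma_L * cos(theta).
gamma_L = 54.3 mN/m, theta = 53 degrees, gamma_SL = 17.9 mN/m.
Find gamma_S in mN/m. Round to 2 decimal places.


cos(53 deg) = 0.601815
gamma_S = 17.9 + 54.3 * 0.601815
= 50.58 mN/m

50.58


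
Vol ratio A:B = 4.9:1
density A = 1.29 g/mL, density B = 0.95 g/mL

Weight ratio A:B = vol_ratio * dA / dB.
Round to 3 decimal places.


Weight ratio = 4.9 * 1.29 / 0.95
= 6.654

6.654


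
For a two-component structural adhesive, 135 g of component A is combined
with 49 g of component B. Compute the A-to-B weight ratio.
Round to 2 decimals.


Weight ratio A:B = 135 / 49
= 2.76

2.76


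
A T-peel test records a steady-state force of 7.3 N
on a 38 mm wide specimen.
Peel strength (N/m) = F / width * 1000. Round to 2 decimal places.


Peel strength = 7.3 / 38 * 1000
= 192.11 N/m

192.11


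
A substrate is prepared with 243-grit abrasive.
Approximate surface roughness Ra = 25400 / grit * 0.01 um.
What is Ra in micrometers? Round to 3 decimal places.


Ra = 25400 / 243 * 0.01 = 1.045 um

1.045


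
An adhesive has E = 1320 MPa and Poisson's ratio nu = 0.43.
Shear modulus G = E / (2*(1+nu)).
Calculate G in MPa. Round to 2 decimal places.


G = 1320 / (2*(1+0.43))
= 1320 / 2.86
= 461.54 MPa

461.54


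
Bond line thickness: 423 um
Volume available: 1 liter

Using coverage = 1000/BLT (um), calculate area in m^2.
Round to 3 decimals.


1 L = 1e6 mm^3, thickness = 423 um = 0.423 mm
Area = 1e6 / 0.423 mm^2 = (1e6 / 0.423) / 1e6 m^2 = 1000 / 423 m^2
= 2.364 m^2

2.364


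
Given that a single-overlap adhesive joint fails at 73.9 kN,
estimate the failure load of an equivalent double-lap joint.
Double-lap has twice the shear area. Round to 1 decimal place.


Double-lap factor = 2
Expected load = 73.9 * 2 = 147.8 kN

147.8


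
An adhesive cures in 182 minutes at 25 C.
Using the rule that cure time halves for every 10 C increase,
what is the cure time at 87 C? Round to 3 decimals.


Factor = 2^((87 - 25) / 10) = 73.5167
Cure time = 182 / 73.5167
= 2.476 minutes

2.476


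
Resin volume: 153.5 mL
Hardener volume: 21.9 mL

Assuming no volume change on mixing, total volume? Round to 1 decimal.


V_total = 153.5 + 21.9 = 175.4 mL

175.4


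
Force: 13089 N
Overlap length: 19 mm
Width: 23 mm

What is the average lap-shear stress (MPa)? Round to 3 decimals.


Average shear stress = F / (overlap * width)
= 13089 / (19 * 23)
= 29.952 MPa

29.952


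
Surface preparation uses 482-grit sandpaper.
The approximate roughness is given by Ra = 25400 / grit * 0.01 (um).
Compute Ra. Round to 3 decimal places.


Ra = 25400 / 482 * 0.01
= 254 / 482
= 0.527 um

0.527


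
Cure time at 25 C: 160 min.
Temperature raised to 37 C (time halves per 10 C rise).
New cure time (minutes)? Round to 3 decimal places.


Acceleration factor = 2^(12/10) = 2.2974
New time = 160 / 2.2974 = 69.644 min

69.644


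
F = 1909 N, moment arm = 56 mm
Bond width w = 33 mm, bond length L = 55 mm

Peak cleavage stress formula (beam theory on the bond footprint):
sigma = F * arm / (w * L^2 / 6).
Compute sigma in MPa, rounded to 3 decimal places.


sigma = (1909 * 56) / (33 * 3025 / 6)
= 106904 * 6 / 99825
= 641424 / 99825
= 6.425 MPa

6.425


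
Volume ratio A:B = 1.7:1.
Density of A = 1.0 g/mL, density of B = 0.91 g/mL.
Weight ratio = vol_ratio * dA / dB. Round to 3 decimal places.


Wt ratio = 1.7 * 1.0 / 0.91
= 1.868

1.868


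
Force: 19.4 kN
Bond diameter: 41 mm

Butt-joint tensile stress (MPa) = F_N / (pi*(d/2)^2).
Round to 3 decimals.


F_N = 19.4 * 1000 = 19400.0 N
A = pi*(20.5)^2 = 1320.2543 mm^2
stress = 19400.0 / 1320.2543 = 14.694 MPa

14.694


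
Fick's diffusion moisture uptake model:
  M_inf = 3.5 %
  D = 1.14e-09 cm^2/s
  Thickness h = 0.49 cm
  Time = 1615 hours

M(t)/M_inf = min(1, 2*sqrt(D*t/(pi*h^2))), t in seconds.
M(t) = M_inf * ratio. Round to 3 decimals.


t_sec = 1615 * 3600 = 5814000
ratio = 2*sqrt(1.14e-09*5814000/(pi*0.49^2))
= min(1, 0.187477)
= 0.187477
M(t) = 3.5 * 0.187477 = 0.656 %

0.656


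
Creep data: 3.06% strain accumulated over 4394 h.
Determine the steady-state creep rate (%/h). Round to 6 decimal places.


Rate = 3.06 / 4394 = 0.000696 %/h

0.000696


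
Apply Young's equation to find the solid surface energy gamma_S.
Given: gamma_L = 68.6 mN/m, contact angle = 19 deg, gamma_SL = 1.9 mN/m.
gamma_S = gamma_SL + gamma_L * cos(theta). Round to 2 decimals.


theta_rad = 19 * pi/180 = 0.331613
gamma_S = 1.9 + 68.6 * cos(0.331613)
= 66.76 mN/m

66.76


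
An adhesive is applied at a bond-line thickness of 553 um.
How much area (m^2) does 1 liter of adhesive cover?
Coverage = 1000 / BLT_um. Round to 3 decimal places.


Coverage = 1000 / 553 = 1.808 m^2

1.808


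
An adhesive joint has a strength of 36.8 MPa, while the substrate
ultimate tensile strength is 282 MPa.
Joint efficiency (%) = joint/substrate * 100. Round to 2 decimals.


Efficiency = 36.8 / 282 * 100
= 13.05%

13.05


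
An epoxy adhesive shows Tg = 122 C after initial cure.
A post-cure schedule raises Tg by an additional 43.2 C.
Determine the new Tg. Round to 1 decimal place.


New Tg = 122 + 43.2
= 165.2 C

165.2


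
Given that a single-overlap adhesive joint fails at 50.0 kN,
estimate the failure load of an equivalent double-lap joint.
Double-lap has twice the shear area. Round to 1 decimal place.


Double-lap factor = 2
Expected load = 50.0 * 2 = 100.0 kN

100.0


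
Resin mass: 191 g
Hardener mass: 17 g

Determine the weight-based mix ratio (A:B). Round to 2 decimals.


Ratio = 191 / 17 = 11.24

11.24


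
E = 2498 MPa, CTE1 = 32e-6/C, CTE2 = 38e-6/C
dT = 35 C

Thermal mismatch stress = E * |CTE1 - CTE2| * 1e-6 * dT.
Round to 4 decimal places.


= 2498 * 6e-6 * 35
= 0.5246 MPa

0.5246


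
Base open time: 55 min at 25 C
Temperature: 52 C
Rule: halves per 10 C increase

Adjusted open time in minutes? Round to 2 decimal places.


Acceleration = 2^((52-25)/10) = 6.4980
Open time = 55 / 6.4980 = 8.46 min

8.46


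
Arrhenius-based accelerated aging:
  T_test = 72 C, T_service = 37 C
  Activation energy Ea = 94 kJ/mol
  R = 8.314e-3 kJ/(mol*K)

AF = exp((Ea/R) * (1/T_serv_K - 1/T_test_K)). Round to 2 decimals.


T_test_K = 345.15, T_serv_K = 310.15
AF = exp((94/8.314e-3) * (1/310.15 - 1/345.15))
= 40.31

40.31


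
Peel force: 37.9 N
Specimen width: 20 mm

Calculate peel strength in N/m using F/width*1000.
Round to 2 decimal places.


Peel strength = 37.9 / 20 * 1000 = 1895.00 N/m

1895.00


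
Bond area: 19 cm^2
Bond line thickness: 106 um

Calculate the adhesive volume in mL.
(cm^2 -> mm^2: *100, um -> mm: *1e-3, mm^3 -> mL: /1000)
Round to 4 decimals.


V = 19*100 * 106*1e-3 / 1000
= 0.2014 mL

0.2014


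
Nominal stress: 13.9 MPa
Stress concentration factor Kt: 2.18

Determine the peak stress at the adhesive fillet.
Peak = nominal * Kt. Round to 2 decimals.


Peak stress = 13.9 * 2.18
= 30.30 MPa

30.30


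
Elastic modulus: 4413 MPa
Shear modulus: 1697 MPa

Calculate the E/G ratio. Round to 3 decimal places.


E / G = 4413 / 1697 = 2.600

2.600


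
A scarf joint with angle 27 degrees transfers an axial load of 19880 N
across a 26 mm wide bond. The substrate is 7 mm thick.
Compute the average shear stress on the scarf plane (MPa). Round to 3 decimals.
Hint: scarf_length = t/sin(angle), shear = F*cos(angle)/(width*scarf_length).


scarf_length = 7 / sin(27 deg) = 15.4188 mm
cos(27 deg) = 0.891007
shear stress = 19880 * 0.891007 / (26 * 15.4188)
= 44.185 MPa

44.185


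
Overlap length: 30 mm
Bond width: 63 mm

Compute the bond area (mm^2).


Bond area = 30 * 63 = 1890 mm^2

1890


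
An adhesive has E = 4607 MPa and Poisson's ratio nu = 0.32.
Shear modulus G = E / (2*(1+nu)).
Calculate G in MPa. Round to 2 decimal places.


G = 4607 / (2*(1+0.32))
= 4607 / 2.64
= 1745.08 MPa

1745.08


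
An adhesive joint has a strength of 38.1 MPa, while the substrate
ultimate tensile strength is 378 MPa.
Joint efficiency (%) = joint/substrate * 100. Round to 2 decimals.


Efficiency = 38.1 / 378 * 100
= 10.08%

10.08


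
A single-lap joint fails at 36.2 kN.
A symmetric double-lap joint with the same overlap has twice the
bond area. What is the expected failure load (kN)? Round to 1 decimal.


Double-lap load = 2 * 36.2 = 72.4 kN

72.4


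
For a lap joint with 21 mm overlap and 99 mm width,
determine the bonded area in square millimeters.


Area = 21 * 99 = 2079 mm^2

2079


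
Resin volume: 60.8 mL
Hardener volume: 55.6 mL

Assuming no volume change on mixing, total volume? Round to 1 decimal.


V_total = 60.8 + 55.6 = 116.4 mL

116.4


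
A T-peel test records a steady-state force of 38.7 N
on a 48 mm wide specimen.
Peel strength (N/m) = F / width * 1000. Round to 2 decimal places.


Peel strength = 38.7 / 48 * 1000
= 806.25 N/m

806.25


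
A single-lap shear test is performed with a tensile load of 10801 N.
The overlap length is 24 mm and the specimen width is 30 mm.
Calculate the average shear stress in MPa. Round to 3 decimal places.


Shear stress = F / (overlap * width)
= 10801 / (24 * 30)
= 10801 / 720
= 15.001 MPa

15.001


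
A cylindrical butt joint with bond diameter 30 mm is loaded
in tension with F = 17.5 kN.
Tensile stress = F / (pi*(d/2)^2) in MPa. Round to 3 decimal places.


Area = pi * (30/2)^2 = 706.8583 mm^2
Stress = 17.5*1000 / 706.8583
= 24.757 MPa

24.757


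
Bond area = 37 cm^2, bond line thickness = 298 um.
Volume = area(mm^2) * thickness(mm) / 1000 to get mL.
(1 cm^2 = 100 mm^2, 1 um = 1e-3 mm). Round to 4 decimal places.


area_mm2 = 37 * 100 = 3700
blt_mm = 298 * 1e-3 = 0.298
vol_mm3 = 3700 * 0.298 = 1102.6
vol_mL = 1102.6 / 1000 = 1.1026 mL

1.1026


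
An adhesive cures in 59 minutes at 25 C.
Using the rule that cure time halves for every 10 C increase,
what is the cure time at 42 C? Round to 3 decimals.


Factor = 2^((42 - 25) / 10) = 3.2490
Cure time = 59 / 3.2490
= 18.159 minutes

18.159


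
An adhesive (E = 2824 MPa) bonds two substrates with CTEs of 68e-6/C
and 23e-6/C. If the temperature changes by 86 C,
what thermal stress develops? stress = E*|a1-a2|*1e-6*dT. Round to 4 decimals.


Stress = 2824 * |68 - 23| * 1e-6 * 86
= 10.9289 MPa

10.9289


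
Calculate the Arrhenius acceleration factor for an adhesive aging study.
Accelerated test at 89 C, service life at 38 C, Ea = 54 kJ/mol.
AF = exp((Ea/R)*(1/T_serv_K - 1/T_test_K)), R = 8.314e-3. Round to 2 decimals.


T_test = 362.15 K, T_serv = 311.15 K
Ea/R = 54 / 0.008314 = 6495.07
AF = exp(6495.07 * (1/311.15 - 1/362.15))
= 18.91

18.91


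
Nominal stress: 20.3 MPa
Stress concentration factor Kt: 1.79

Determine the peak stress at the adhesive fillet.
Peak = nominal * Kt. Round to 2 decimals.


Peak stress = 20.3 * 1.79
= 36.34 MPa

36.34


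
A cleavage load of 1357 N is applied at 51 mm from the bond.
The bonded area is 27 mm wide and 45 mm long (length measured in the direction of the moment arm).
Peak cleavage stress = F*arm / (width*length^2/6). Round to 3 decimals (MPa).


Moment = 1357 * 51 = 69207 N*mm
Section modulus = 27 * 2025 / 6 = 54675 / 6 mm^3
Stress = 69207 / (54675 / 6) = 415242 / 54675
= 7.595 MPa

7.595
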